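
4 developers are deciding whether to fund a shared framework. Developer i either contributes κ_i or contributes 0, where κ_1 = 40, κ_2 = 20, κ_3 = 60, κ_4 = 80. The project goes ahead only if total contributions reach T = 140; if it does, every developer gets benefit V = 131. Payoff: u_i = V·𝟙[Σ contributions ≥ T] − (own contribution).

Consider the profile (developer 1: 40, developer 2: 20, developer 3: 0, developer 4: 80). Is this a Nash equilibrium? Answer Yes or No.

Total = 140 ≥ 140: provided.
Developer 1 (pledges 40, payoff 91): dropping to 0 → total 100, payoff 0. No gain.
Developer 2 (pledges 20, payoff 111): dropping to 0 → total 120, payoff 0. No gain.
Developer 3 (pledges 0, payoff 131): pledging 60 → total 200, payoff 71. No gain.
Developer 4 (pledges 80, payoff 51): dropping to 0 → total 60, payoff 0. No gain.

Yes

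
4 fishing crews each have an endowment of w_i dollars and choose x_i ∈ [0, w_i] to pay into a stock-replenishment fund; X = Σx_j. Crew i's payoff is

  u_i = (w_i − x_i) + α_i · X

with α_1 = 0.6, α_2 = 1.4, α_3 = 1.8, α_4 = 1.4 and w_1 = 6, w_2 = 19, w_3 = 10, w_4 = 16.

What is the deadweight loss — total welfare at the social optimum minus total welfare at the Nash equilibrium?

∂u_i/∂x_i = α_i − 1, so crew i contributes w_i if α_i > 1, else 0.
α_i > 1 for i ∈ {2, 3, 4}; NE contributions (0, 19, 10, 16), X = 45.
W^NE = Σw_i − X^NE + (Σα_i)·X^NE = 51 + 4.2·45 = 240.
Planner: ∂(Σu_j)/∂x_i = Σα_j − 1 = 4.2 > 0, so everyone contributes w_i; X^SO = 51, W^SO = 51 + 4.2·51 = 265.2.
Deadweight loss = 25.2.

25.2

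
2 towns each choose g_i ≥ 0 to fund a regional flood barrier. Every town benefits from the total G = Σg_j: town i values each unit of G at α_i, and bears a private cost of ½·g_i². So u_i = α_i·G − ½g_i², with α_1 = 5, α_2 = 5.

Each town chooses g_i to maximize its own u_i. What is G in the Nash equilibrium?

10

Town i's FOC: ∂u_i/∂g_i = α_i − g_i = 0, so g_i* = α_i.
NE contributions = (5, 5); G = 10.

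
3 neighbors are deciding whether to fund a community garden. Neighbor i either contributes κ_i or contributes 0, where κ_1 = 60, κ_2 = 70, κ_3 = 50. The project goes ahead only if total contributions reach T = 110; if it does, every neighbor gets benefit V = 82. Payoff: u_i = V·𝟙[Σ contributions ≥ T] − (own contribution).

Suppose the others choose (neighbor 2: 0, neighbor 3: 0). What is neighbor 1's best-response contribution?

0

Others' total = 0. Even contributing 60 gives 60 < 110: no benefit either way.
Best response: 0.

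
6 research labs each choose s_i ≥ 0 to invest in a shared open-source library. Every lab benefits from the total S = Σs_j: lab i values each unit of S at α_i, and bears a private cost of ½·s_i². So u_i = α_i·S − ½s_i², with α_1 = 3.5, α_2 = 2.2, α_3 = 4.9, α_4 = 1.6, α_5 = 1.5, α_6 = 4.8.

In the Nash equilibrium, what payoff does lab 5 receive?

26.625

Lab i's FOC: ∂u_i/∂s_i = α_i − s_i = 0, so s_i* = α_i.
NE contributions = (3.5, 2.2, 4.9, 1.6, 1.5, 4.8); S = 18.5.
u_5 = α_5·S − ½·(s_5)² = 1.5·18.5 − ½·1.5² = 26.625.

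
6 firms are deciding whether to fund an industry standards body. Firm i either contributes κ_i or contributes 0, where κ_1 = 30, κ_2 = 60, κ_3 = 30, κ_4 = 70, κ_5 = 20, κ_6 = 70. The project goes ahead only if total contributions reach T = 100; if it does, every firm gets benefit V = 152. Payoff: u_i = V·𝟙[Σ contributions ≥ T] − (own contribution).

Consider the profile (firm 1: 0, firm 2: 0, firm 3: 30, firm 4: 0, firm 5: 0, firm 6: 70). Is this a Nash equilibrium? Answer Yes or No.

Yes

Total = 100 ≥ 100: provided.
Firm 1 (pledges 0, payoff 152): pledging 30 → total 130, payoff 122. No gain.
Firm 2 (pledges 0, payoff 152): pledging 60 → total 160, payoff 92. No gain.
Firm 3 (pledges 30, payoff 122): dropping to 0 → total 70, payoff 0. No gain.
Firm 4 (pledges 0, payoff 152): pledging 70 → total 170, payoff 82. No gain.
Firm 5 (pledges 0, payoff 152): pledging 20 → total 120, payoff 132. No gain.
Firm 6 (pledges 70, payoff 82): dropping to 0 → total 30, payoff 0. No gain.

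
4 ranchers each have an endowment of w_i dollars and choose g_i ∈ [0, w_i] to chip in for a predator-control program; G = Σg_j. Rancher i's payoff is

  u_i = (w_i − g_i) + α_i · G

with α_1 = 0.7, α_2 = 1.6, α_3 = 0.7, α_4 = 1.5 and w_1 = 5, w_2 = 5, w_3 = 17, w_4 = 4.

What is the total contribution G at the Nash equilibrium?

9

∂u_i/∂g_i = α_i − 1, so rancher i contributes w_i if α_i > 1, else 0.
α_i > 1 for i ∈ {2, 4}; NE contributions (0, 5, 0, 4), G = 9.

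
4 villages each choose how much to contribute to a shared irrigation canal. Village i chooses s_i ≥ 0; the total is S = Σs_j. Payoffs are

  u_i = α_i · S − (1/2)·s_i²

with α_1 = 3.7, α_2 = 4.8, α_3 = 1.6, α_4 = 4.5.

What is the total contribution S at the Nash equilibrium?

Village i's FOC: ∂u_i/∂s_i = α_i − s_i = 0, so s_i* = α_i.
NE contributions = (3.7, 4.8, 1.6, 4.5); S = 14.6.

14.6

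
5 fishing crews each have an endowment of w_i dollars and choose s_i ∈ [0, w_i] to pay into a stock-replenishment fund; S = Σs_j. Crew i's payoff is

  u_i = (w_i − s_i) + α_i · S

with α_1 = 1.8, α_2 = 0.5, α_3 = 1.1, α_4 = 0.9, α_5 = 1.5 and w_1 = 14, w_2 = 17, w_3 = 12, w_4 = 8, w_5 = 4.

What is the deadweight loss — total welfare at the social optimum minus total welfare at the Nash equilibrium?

∂u_i/∂s_i = α_i − 1, so crew i contributes w_i if α_i > 1, else 0.
α_i > 1 for i ∈ {1, 3, 5}; NE contributions (14, 0, 12, 0, 4), S = 30.
W^NE = Σw_i − S^NE + (Σα_i)·S^NE = 55 + 4.8·30 = 199.
Planner: ∂(Σu_j)/∂s_i = Σα_j − 1 = 4.8 > 0, so everyone contributes w_i; S^SO = 55, W^SO = 55 + 4.8·55 = 319.
Deadweight loss = 120.

120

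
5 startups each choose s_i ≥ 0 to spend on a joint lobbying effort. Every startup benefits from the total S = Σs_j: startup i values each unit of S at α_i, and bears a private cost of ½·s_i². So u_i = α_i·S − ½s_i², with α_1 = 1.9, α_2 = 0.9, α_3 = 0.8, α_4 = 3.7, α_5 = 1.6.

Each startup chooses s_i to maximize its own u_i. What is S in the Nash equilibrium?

8.9

Startup i's FOC: ∂u_i/∂s_i = α_i − s_i = 0, so s_i* = α_i.
NE contributions = (1.9, 0.9, 0.8, 3.7, 1.6); S = 8.9.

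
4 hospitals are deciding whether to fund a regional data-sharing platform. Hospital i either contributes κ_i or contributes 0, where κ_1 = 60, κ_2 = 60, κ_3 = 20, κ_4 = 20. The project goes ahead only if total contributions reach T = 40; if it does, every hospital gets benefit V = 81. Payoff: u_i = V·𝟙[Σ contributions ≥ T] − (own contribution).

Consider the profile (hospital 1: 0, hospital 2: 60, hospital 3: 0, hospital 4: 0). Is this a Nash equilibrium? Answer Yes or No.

Total = 60 ≥ 40: provided.
Hospital 1 (pledges 0, payoff 81): pledging 60 → total 120, payoff 21. No gain.
Hospital 2 (pledges 60, payoff 21): dropping to 0 → total 0, payoff 0. No gain.
Hospital 3 (pledges 0, payoff 81): pledging 20 → total 80, payoff 61. No gain.
Hospital 4 (pledges 0, payoff 81): pledging 20 → total 80, payoff 61. No gain.

Yes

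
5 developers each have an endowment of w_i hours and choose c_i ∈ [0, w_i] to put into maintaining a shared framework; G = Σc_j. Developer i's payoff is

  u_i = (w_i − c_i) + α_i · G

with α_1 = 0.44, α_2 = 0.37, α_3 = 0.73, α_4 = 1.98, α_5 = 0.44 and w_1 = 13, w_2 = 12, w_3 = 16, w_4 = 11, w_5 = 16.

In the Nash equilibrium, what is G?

∂u_i/∂c_i = α_i − 1, so developer i contributes w_i if α_i > 1, else 0.
α_i > 1 for i ∈ {4}; NE contributions (0, 0, 0, 11, 0), G = 11.

11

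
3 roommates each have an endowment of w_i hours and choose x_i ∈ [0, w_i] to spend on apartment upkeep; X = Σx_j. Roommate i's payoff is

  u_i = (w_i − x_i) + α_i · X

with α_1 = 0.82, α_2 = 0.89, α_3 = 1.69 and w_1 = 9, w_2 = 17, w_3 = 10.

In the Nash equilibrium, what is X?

∂u_i/∂x_i = α_i − 1, so roommate i contributes w_i if α_i > 1, else 0.
α_i > 1 for i ∈ {3}; NE contributions (0, 0, 10), X = 10.

10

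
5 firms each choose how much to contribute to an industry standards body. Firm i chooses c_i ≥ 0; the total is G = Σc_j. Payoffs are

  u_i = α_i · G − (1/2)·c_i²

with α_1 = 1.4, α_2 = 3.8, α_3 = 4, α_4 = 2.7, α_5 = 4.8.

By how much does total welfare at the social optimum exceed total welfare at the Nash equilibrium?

449.7

Firm i's FOC: ∂u_i/∂c_i = α_i − c_i = 0, so c_i* = α_i.
NE contributions = (1.4, 3.8, 4, 2.7, 4.8); G = 16.7.
W^NE = (Σα)·G − ½Σα_i² = 16.7² − ½·62.73 = 247.525.
Planner sets c_i = Σα_j = 16.7 for every i, so G^SO = 5·16.7 = 83.5.
W^SO = (Σα)·G^SO − ½·5·(Σα)² = (5/2)·16.7² = 697.225.
Deadweight loss = W^SO − W^NE = 449.7.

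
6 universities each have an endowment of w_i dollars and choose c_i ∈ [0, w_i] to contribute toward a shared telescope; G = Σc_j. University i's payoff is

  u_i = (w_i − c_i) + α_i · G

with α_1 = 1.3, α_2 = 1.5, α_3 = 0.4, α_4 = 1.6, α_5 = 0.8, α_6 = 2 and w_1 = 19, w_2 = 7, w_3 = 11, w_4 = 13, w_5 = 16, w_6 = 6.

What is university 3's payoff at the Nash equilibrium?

29

∂u_i/∂c_i = α_i − 1, so university i contributes w_i if α_i > 1, else 0.
α_i > 1 for i ∈ {1, 2, 4, 6}; NE contributions (19, 7, 0, 13, 0, 6), G = 45.
u_3 = (11 − 0) + 0.4·45 = 29.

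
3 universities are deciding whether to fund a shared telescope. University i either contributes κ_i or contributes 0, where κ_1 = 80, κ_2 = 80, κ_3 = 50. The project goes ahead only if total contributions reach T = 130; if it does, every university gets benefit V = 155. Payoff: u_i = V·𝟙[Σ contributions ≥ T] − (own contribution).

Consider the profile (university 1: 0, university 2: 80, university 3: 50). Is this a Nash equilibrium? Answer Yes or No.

Total = 130 ≥ 130: provided.
University 1 (pledges 0, payoff 155): pledging 80 → total 210, payoff 75. No gain.
University 2 (pledges 80, payoff 75): dropping to 0 → total 50, payoff 0. No gain.
University 3 (pledges 50, payoff 105): dropping to 0 → total 80, payoff 0. No gain.

Yes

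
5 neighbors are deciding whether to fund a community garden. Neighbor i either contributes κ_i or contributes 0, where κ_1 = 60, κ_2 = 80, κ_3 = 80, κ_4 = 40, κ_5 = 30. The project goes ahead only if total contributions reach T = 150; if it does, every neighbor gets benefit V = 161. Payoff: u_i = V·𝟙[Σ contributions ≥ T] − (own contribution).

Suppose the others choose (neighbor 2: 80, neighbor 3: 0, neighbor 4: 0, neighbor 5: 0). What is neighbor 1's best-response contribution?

0

Others' total = 80. Even contributing 60 gives 140 < 150: no benefit either way.
Best response: 0.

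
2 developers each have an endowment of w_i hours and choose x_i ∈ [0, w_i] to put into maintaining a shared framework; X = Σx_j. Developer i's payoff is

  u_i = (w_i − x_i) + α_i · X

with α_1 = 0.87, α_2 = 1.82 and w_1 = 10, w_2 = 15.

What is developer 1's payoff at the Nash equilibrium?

∂u_i/∂x_i = α_i − 1, so developer i contributes w_i if α_i > 1, else 0.
α_i > 1 for i ∈ {2}; NE contributions (0, 15), X = 15.
u_1 = (10 − 0) + 0.87·15 = 23.05.

23.05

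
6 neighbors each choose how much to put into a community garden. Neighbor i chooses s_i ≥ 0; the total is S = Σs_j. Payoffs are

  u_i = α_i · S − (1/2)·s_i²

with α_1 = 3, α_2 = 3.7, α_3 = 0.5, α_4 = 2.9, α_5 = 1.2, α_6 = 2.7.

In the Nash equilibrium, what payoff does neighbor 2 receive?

44.955

Neighbor i's FOC: ∂u_i/∂s_i = α_i − s_i = 0, so s_i* = α_i.
NE contributions = (3, 3.7, 0.5, 2.9, 1.2, 2.7); S = 14.
u_2 = α_2·S − ½·(s_2)² = 3.7·14 − ½·3.7² = 44.955.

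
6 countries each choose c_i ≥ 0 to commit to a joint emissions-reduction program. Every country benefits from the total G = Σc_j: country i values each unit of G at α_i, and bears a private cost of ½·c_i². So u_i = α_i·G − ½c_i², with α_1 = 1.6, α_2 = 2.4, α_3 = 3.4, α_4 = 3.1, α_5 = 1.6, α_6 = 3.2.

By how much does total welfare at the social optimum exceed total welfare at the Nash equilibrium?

489.325

Country i's FOC: ∂u_i/∂c_i = α_i − c_i = 0, so c_i* = α_i.
NE contributions = (1.6, 2.4, 3.4, 3.1, 1.6, 3.2); G = 15.3.
W^NE = (Σα)·G − ½Σα_i² = 15.3² − ½·42.29 = 212.945.
Planner sets c_i = Σα_j = 15.3 for every i, so G^SO = 6·15.3 = 91.8.
W^SO = (Σα)·G^SO − ½·6·(Σα)² = (6/2)·15.3² = 702.27.
Deadweight loss = W^SO − W^NE = 489.325.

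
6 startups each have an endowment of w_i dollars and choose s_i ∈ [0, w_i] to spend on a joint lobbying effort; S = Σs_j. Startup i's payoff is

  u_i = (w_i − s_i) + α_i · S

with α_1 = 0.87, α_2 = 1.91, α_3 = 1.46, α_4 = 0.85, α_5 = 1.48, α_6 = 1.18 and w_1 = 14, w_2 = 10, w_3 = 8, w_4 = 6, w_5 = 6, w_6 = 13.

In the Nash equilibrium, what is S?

37

∂u_i/∂s_i = α_i − 1, so startup i contributes w_i if α_i > 1, else 0.
α_i > 1 for i ∈ {2, 3, 5, 6}; NE contributions (0, 10, 8, 0, 6, 13), S = 37.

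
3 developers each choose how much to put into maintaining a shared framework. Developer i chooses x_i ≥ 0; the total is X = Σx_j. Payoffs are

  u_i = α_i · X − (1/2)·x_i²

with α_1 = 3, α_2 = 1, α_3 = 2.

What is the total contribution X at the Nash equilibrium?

6

Developer i's FOC: ∂u_i/∂x_i = α_i − x_i = 0, so x_i* = α_i.
NE contributions = (3, 1, 2); X = 6.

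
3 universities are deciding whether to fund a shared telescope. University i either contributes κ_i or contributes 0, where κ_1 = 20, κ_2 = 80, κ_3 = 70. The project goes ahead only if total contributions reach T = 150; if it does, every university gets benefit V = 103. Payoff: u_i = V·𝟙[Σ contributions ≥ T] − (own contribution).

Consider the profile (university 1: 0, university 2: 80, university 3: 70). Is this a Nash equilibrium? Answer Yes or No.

Yes

Total = 150 ≥ 150: provided.
University 1 (pledges 0, payoff 103): pledging 20 → total 170, payoff 83. No gain.
University 2 (pledges 80, payoff 23): dropping to 0 → total 70, payoff 0. No gain.
University 3 (pledges 70, payoff 33): dropping to 0 → total 80, payoff 0. No gain.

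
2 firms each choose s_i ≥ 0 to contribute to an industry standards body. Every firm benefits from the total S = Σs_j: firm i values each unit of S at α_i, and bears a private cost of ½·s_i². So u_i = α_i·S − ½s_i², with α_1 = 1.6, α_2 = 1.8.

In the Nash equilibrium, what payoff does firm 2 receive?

Firm i's FOC: ∂u_i/∂s_i = α_i − s_i = 0, so s_i* = α_i.
NE contributions = (1.6, 1.8); S = 3.4.
u_2 = α_2·S − ½·(s_2)² = 1.8·3.4 − ½·1.8² = 4.5.

4.5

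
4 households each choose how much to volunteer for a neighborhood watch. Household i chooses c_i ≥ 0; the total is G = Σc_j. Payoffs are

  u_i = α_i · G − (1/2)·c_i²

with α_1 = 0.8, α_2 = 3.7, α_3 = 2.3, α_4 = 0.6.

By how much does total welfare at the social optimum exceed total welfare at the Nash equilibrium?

Household i's FOC: ∂u_i/∂c_i = α_i − c_i = 0, so c_i* = α_i.
NE contributions = (0.8, 3.7, 2.3, 0.6); G = 7.4.
W^NE = (Σα)·G − ½Σα_i² = 7.4² − ½·19.98 = 44.77.
Planner sets c_i = Σα_j = 7.4 for every i, so G^SO = 4·7.4 = 29.6.
W^SO = (Σα)·G^SO − ½·4·(Σα)² = (4/2)·7.4² = 109.52.
Deadweight loss = W^SO − W^NE = 64.75.

64.75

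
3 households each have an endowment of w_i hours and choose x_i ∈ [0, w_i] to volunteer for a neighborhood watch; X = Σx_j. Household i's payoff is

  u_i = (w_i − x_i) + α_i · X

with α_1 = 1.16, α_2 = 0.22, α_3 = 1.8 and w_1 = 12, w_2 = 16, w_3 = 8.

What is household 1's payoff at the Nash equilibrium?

23.2

∂u_i/∂x_i = α_i − 1, so household i contributes w_i if α_i > 1, else 0.
α_i > 1 for i ∈ {1, 3}; NE contributions (12, 0, 8), X = 20.
u_1 = (12 − 12) + 1.16·20 = 23.2.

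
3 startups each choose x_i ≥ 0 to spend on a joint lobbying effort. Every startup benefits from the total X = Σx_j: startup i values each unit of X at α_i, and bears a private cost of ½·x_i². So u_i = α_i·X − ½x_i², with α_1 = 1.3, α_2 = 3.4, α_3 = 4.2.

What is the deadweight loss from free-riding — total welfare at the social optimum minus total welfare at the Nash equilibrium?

Startup i's FOC: ∂u_i/∂x_i = α_i − x_i = 0, so x_i* = α_i.
NE contributions = (1.3, 3.4, 4.2); X = 8.9.
W^NE = (Σα)·X − ½Σα_i² = 8.9² − ½·30.89 = 63.765.
Planner sets x_i = Σα_j = 8.9 for every i, so X^SO = 3·8.9 = 26.7.
W^SO = (Σα)·X^SO − ½·3·(Σα)² = (3/2)·8.9² = 118.815.
Deadweight loss = W^SO − W^NE = 55.05.

55.05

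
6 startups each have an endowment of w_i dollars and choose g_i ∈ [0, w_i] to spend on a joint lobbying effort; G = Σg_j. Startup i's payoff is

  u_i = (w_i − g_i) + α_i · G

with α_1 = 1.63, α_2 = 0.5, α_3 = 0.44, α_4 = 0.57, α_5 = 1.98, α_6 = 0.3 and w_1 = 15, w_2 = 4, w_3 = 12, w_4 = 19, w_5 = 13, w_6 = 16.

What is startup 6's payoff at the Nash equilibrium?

24.4

∂u_i/∂g_i = α_i − 1, so startup i contributes w_i if α_i > 1, else 0.
α_i > 1 for i ∈ {1, 5}; NE contributions (15, 0, 0, 0, 13, 0), G = 28.
u_6 = (16 − 0) + 0.3·28 = 24.4.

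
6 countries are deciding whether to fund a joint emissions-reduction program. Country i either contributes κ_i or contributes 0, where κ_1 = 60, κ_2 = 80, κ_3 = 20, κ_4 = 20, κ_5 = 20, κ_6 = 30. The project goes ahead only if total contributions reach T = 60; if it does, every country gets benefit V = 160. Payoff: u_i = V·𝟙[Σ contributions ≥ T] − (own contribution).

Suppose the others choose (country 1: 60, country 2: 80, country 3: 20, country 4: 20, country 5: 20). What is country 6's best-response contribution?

0

Others' total = 200 ≥ 60; contributing adds cost 30 for no extra benefit.
Best response: 0.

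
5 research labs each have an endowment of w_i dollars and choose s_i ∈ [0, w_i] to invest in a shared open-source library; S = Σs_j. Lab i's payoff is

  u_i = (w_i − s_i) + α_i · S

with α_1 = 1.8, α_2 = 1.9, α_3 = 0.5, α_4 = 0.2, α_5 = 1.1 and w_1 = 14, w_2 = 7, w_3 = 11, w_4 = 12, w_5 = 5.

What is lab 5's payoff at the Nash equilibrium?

28.6

∂u_i/∂s_i = α_i − 1, so lab i contributes w_i if α_i > 1, else 0.
α_i > 1 for i ∈ {1, 2, 5}; NE contributions (14, 7, 0, 0, 5), S = 26.
u_5 = (5 − 5) + 1.1·26 = 28.6.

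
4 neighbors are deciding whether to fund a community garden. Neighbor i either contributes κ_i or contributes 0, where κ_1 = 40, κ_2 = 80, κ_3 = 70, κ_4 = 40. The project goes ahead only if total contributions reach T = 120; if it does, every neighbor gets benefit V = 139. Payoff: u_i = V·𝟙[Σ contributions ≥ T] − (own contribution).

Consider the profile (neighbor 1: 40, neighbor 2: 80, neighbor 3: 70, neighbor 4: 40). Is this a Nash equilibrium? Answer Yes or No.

No

Total = 230 ≥ 120: provided.
Neighbor 1 (pledges 40, payoff 99): dropping to 0 → total 190, payoff 139. Profitable deviation.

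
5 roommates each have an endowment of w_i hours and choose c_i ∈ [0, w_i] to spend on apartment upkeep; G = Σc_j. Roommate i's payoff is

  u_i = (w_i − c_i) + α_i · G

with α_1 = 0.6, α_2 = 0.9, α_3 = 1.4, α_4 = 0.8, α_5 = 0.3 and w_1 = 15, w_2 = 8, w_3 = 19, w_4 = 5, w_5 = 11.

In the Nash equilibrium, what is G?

19

∂u_i/∂c_i = α_i − 1, so roommate i contributes w_i if α_i > 1, else 0.
α_i > 1 for i ∈ {3}; NE contributions (0, 0, 19, 0, 0), G = 19.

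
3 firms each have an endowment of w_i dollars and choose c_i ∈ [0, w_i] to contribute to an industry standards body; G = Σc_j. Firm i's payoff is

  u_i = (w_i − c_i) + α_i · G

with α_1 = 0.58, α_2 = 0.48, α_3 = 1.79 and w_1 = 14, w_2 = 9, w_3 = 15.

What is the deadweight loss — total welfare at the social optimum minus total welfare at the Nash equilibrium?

42.55

∂u_i/∂c_i = α_i − 1, so firm i contributes w_i if α_i > 1, else 0.
α_i > 1 for i ∈ {3}; NE contributions (0, 0, 15), G = 15.
W^NE = Σw_i − G^NE + (Σα_i)·G^NE = 38 + 1.85·15 = 65.75.
Planner: ∂(Σu_j)/∂c_i = Σα_j − 1 = 1.85 > 0, so everyone contributes w_i; G^SO = 38, W^SO = 38 + 1.85·38 = 108.3.
Deadweight loss = 42.55.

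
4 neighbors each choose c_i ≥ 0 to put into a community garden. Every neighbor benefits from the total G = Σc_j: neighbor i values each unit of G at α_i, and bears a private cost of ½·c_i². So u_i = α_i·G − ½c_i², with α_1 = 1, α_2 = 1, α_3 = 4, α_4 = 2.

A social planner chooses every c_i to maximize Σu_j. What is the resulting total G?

32

Planner FOC: ∂(Σu_j)/∂c_i = (Σα_j) − c_i = 0, so c_i^SO = Σα_j = 8 for every i; G^SO = 32.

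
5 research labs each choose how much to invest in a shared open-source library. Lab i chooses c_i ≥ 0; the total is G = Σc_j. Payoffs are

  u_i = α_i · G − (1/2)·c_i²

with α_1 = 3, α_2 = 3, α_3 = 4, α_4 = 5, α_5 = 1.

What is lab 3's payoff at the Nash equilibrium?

Lab i's FOC: ∂u_i/∂c_i = α_i − c_i = 0, so c_i* = α_i.
NE contributions = (3, 3, 4, 5, 1); G = 16.
u_3 = α_3·G − ½·(c_3)² = 4·16 − ½·4² = 56.

56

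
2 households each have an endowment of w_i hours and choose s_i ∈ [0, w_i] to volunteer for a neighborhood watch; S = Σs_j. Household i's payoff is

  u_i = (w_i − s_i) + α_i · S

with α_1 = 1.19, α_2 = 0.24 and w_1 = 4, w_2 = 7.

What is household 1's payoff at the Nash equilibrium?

4.76

∂u_i/∂s_i = α_i − 1, so household i contributes w_i if α_i > 1, else 0.
α_i > 1 for i ∈ {1}; NE contributions (4, 0), S = 4.
u_1 = (4 − 4) + 1.19·4 = 4.76.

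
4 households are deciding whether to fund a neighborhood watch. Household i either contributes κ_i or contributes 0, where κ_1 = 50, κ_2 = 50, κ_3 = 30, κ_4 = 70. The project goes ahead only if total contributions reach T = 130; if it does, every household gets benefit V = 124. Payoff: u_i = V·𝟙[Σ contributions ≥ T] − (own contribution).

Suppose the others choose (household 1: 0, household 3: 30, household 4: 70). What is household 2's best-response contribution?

50

Others' total = 100. Contributing 50 brings total to 150 ≥ 130: gain V − κ_2 = 74.
Best response: 50.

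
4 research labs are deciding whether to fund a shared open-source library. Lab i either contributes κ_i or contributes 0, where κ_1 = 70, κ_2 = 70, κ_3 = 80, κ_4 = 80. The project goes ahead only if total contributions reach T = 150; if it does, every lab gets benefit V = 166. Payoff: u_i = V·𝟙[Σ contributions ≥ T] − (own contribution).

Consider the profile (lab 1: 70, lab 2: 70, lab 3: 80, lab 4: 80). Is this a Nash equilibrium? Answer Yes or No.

Total = 300 ≥ 150: provided.
Lab 1 (pledges 70, payoff 96): dropping to 0 → total 230, payoff 166. Profitable deviation.

No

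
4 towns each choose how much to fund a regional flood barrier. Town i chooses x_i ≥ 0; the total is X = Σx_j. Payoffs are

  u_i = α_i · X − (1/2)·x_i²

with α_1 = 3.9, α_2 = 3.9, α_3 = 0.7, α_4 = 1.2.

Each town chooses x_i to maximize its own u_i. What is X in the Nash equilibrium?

9.7

Town i's FOC: ∂u_i/∂x_i = α_i − x_i = 0, so x_i* = α_i.
NE contributions = (3.9, 3.9, 0.7, 1.2); X = 9.7.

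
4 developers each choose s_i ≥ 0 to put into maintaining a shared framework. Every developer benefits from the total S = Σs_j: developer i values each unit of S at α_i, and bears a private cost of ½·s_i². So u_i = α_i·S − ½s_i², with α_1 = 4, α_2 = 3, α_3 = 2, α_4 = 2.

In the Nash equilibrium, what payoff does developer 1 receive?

36

Developer i's FOC: ∂u_i/∂s_i = α_i − s_i = 0, so s_i* = α_i.
NE contributions = (4, 3, 2, 2); S = 11.
u_1 = α_1·S − ½·(s_1)² = 4·11 − ½·4² = 36.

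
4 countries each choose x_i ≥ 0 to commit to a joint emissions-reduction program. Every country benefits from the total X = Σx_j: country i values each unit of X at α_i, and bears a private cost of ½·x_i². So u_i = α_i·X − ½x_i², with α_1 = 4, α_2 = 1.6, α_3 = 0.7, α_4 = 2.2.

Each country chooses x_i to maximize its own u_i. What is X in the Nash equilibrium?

8.5

Country i's FOC: ∂u_i/∂x_i = α_i − x_i = 0, so x_i* = α_i.
NE contributions = (4, 1.6, 0.7, 2.2); X = 8.5.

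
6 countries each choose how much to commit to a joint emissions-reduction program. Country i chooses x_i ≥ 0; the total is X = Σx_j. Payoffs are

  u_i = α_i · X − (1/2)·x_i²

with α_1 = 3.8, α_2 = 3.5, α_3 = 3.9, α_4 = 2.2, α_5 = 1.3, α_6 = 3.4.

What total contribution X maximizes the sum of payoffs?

Planner FOC: ∂(Σu_j)/∂x_i = (Σα_j) − x_i = 0, so x_i^SO = Σα_j = 18.1 for every i; X^SO = 108.6.

108.6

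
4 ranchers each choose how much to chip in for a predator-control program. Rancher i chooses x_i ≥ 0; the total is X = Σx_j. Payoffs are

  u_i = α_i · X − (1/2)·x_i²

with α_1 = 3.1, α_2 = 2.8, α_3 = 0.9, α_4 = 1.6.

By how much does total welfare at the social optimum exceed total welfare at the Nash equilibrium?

Rancher i's FOC: ∂u_i/∂x_i = α_i − x_i = 0, so x_i* = α_i.
NE contributions = (3.1, 2.8, 0.9, 1.6); X = 8.4.
W^NE = (Σα)·X − ½Σα_i² = 8.4² − ½·20.82 = 60.15.
Planner sets x_i = Σα_j = 8.4 for every i, so X^SO = 4·8.4 = 33.6.
W^SO = (Σα)·X^SO − ½·4·(Σα)² = (4/2)·8.4² = 141.12.
Deadweight loss = W^SO − W^NE = 80.97.

80.97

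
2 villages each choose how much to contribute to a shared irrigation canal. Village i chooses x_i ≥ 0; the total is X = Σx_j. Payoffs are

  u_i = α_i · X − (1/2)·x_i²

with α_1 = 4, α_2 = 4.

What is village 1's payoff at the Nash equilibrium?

Village i's FOC: ∂u_i/∂x_i = α_i − x_i = 0, so x_i* = α_i.
NE contributions = (4, 4); X = 8.
u_1 = α_1·X − ½·(x_1)² = 4·8 − ½·4² = 24.

24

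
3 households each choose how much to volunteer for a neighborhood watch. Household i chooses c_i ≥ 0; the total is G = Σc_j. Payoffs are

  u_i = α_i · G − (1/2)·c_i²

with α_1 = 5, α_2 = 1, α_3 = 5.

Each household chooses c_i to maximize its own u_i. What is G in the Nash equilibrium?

Household i's FOC: ∂u_i/∂c_i = α_i − c_i = 0, so c_i* = α_i.
NE contributions = (5, 1, 5); G = 11.

11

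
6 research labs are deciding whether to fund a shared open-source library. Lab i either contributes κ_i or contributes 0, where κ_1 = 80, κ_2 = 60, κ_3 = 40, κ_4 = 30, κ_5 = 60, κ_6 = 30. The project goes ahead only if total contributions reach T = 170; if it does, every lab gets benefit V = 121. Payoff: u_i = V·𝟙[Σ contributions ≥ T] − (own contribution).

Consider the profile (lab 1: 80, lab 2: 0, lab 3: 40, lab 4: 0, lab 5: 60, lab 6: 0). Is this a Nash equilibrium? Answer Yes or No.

Yes

Total = 180 ≥ 170: provided.
Lab 1 (pledges 80, payoff 41): dropping to 0 → total 100, payoff 0. No gain.
Lab 2 (pledges 0, payoff 121): pledging 60 → total 240, payoff 61. No gain.
Lab 3 (pledges 40, payoff 81): dropping to 0 → total 140, payoff 0. No gain.
Lab 4 (pledges 0, payoff 121): pledging 30 → total 210, payoff 91. No gain.
Lab 5 (pledges 60, payoff 61): dropping to 0 → total 120, payoff 0. No gain.
Lab 6 (pledges 0, payoff 121): pledging 30 → total 210, payoff 91. No gain.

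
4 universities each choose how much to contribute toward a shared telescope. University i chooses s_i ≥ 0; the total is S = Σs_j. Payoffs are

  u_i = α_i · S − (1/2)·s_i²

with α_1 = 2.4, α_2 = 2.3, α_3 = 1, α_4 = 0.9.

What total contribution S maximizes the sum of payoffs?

Planner FOC: ∂(Σu_j)/∂s_i = (Σα_j) − s_i = 0, so s_i^SO = Σα_j = 6.6 for every i; S^SO = 26.4.

26.4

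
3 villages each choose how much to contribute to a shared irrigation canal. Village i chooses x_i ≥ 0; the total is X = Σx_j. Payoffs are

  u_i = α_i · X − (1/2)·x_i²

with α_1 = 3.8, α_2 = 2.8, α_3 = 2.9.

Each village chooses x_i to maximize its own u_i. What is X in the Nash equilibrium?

Village i's FOC: ∂u_i/∂x_i = α_i − x_i = 0, so x_i* = α_i.
NE contributions = (3.8, 2.8, 2.9); X = 9.5.

9.5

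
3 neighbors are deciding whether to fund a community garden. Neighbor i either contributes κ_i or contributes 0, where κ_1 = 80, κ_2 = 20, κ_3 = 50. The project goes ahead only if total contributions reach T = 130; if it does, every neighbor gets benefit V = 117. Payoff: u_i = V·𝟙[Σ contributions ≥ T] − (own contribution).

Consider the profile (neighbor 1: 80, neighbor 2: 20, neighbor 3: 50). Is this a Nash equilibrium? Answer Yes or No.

Total = 150 ≥ 130: provided.
Neighbor 1 (pledges 80, payoff 37): dropping to 0 → total 70, payoff 0. No gain.
Neighbor 2 (pledges 20, payoff 97): dropping to 0 → total 130, payoff 117. Profitable deviation.

No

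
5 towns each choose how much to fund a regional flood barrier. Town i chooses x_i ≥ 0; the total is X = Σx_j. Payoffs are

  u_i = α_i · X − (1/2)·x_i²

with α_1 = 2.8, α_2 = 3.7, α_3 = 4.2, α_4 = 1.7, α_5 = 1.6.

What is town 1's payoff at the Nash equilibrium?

Town i's FOC: ∂u_i/∂x_i = α_i − x_i = 0, so x_i* = α_i.
NE contributions = (2.8, 3.7, 4.2, 1.7, 1.6); X = 14.
u_1 = α_1·X − ½·(x_1)² = 2.8·14 − ½·2.8² = 35.28.

35.28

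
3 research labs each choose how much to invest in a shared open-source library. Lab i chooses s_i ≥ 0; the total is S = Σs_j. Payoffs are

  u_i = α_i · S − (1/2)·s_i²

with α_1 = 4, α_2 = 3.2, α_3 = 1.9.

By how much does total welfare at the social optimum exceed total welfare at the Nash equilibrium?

56.33

Lab i's FOC: ∂u_i/∂s_i = α_i − s_i = 0, so s_i* = α_i.
NE contributions = (4, 3.2, 1.9); S = 9.1.
W^NE = (Σα)·S − ½Σα_i² = 9.1² − ½·29.85 = 67.885.
Planner sets s_i = Σα_j = 9.1 for every i, so S^SO = 3·9.1 = 27.3.
W^SO = (Σα)·S^SO − ½·3·(Σα)² = (3/2)·9.1² = 124.215.
Deadweight loss = W^SO − W^NE = 56.33.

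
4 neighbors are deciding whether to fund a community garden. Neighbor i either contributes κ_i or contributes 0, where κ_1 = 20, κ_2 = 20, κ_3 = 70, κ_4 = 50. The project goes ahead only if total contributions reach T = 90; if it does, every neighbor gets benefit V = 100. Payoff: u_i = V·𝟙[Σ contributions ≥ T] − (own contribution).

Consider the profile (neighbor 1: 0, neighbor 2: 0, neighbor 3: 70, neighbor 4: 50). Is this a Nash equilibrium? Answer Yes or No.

Total = 120 ≥ 90: provided.
Neighbor 1 (pledges 0, payoff 100): pledging 20 → total 140, payoff 80. No gain.
Neighbor 2 (pledges 0, payoff 100): pledging 20 → total 140, payoff 80. No gain.
Neighbor 3 (pledges 70, payoff 30): dropping to 0 → total 50, payoff 0. No gain.
Neighbor 4 (pledges 50, payoff 50): dropping to 0 → total 70, payoff 0. No gain.

Yes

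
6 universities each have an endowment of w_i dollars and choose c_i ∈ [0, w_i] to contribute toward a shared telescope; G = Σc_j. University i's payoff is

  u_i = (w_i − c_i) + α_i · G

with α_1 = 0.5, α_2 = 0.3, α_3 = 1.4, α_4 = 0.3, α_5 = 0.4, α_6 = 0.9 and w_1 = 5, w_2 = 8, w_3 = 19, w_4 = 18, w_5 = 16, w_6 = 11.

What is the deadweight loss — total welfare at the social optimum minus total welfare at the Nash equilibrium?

∂u_i/∂c_i = α_i − 1, so university i contributes w_i if α_i > 1, else 0.
α_i > 1 for i ∈ {3}; NE contributions (0, 0, 19, 0, 0, 0), G = 19.
W^NE = Σw_i − G^NE + (Σα_i)·G^NE = 77 + 2.8·19 = 130.2.
Planner: ∂(Σu_j)/∂c_i = Σα_j − 1 = 2.8 > 0, so everyone contributes w_i; G^SO = 77, W^SO = 77 + 2.8·77 = 292.6.
Deadweight loss = 162.4.

162.4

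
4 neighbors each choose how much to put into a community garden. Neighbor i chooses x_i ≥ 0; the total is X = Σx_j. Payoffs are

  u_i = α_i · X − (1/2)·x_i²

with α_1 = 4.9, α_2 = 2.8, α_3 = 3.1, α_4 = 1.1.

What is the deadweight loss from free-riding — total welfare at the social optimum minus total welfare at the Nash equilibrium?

162.945

Neighbor i's FOC: ∂u_i/∂x_i = α_i − x_i = 0, so x_i* = α_i.
NE contributions = (4.9, 2.8, 3.1, 1.1); X = 11.9.
W^NE = (Σα)·X − ½Σα_i² = 11.9² − ½·42.67 = 120.275.
Planner sets x_i = Σα_j = 11.9 for every i, so X^SO = 4·11.9 = 47.6.
W^SO = (Σα)·X^SO − ½·4·(Σα)² = (4/2)·11.9² = 283.22.
Deadweight loss = W^SO − W^NE = 162.945.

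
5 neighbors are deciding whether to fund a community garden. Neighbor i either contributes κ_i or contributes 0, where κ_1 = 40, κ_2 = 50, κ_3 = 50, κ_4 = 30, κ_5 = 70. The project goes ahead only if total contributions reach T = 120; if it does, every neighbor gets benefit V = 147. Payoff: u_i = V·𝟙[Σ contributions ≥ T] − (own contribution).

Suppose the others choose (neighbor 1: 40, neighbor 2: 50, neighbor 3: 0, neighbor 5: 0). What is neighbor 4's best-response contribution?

30

Others' total = 90. Contributing 30 brings total to 120 ≥ 120: gain V − κ_4 = 117.
Best response: 30.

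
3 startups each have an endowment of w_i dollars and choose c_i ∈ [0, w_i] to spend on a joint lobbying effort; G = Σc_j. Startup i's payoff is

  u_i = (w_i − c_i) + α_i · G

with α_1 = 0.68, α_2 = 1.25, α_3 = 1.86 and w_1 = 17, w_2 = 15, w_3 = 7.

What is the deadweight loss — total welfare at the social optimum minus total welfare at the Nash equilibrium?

47.43

∂u_i/∂c_i = α_i − 1, so startup i contributes w_i if α_i > 1, else 0.
α_i > 1 for i ∈ {2, 3}; NE contributions (0, 15, 7), G = 22.
W^NE = Σw_i − G^NE + (Σα_i)·G^NE = 39 + 2.79·22 = 100.38.
Planner: ∂(Σu_j)/∂c_i = Σα_j − 1 = 2.79 > 0, so everyone contributes w_i; G^SO = 39, W^SO = 39 + 2.79·39 = 147.81.
Deadweight loss = 47.43.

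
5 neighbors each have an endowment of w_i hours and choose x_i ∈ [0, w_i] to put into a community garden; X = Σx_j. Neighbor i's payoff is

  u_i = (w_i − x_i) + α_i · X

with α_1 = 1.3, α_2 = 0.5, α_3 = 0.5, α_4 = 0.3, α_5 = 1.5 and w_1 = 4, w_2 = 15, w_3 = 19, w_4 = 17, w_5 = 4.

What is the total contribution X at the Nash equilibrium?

8

∂u_i/∂x_i = α_i − 1, so neighbor i contributes w_i if α_i > 1, else 0.
α_i > 1 for i ∈ {1, 5}; NE contributions (4, 0, 0, 0, 4), X = 8.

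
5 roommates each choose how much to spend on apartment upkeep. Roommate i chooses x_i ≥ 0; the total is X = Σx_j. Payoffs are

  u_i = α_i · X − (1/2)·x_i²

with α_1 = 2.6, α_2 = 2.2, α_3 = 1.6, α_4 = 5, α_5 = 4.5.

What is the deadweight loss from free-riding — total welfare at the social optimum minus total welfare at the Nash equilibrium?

408.92

Roommate i's FOC: ∂u_i/∂x_i = α_i − x_i = 0, so x_i* = α_i.
NE contributions = (2.6, 2.2, 1.6, 5, 4.5); X = 15.9.
W^NE = (Σα)·X − ½Σα_i² = 15.9² − ½·59.41 = 223.105.
Planner sets x_i = Σα_j = 15.9 for every i, so X^SO = 5·15.9 = 79.5.
W^SO = (Σα)·X^SO − ½·5·(Σα)² = (5/2)·15.9² = 632.025.
Deadweight loss = W^SO − W^NE = 408.92.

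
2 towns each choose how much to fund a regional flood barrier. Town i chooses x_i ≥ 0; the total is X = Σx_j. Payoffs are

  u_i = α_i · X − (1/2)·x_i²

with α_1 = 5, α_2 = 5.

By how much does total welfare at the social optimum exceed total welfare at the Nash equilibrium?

Town i's FOC: ∂u_i/∂x_i = α_i − x_i = 0, so x_i* = α_i.
NE contributions = (5, 5); X = 10.
W^NE = (Σα)·X − ½Σα_i² = 10² − ½·50 = 75.
Planner sets x_i = Σα_j = 10 for every i, so X^SO = 2·10 = 20.
W^SO = (Σα)·X^SO − ½·2·(Σα)² = (2/2)·10² = 100.
Deadweight loss = W^SO − W^NE = 25.

25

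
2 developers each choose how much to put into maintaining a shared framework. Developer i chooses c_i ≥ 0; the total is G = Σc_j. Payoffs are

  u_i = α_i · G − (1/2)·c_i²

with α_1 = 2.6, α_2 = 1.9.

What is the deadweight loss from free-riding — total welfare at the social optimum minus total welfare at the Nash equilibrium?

5.185

Developer i's FOC: ∂u_i/∂c_i = α_i − c_i = 0, so c_i* = α_i.
NE contributions = (2.6, 1.9); G = 4.5.
W^NE = (Σα)·G − ½Σα_i² = 4.5² − ½·10.37 = 15.065.
Planner sets c_i = Σα_j = 4.5 for every i, so G^SO = 2·4.5 = 9.
W^SO = (Σα)·G^SO − ½·2·(Σα)² = (2/2)·4.5² = 20.25.
Deadweight loss = W^SO − W^NE = 5.185.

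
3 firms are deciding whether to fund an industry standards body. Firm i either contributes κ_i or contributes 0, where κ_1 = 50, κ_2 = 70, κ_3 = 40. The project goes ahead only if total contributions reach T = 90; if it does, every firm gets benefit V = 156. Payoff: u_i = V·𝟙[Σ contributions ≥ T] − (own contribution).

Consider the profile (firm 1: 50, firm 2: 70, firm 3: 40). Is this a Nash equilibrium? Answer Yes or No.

Total = 160 ≥ 90: provided.
Firm 1 (pledges 50, payoff 106): dropping to 0 → total 110, payoff 156. Profitable deviation.

No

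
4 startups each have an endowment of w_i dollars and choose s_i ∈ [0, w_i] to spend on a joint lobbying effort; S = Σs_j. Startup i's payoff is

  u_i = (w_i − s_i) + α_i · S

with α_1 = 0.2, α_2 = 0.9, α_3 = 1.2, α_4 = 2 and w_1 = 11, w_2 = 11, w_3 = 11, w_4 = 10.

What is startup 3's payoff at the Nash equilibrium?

∂u_i/∂s_i = α_i − 1, so startup i contributes w_i if α_i > 1, else 0.
α_i > 1 for i ∈ {3, 4}; NE contributions (0, 0, 11, 10), S = 21.
u_3 = (11 − 11) + 1.2·21 = 25.2.

25.2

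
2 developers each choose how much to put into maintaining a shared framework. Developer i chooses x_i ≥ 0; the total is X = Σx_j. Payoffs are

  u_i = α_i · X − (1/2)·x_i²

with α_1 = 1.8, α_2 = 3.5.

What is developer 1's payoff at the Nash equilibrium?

Developer i's FOC: ∂u_i/∂x_i = α_i − x_i = 0, so x_i* = α_i.
NE contributions = (1.8, 3.5); X = 5.3.
u_1 = α_1·X − ½·(x_1)² = 1.8·5.3 − ½·1.8² = 7.92.

7.92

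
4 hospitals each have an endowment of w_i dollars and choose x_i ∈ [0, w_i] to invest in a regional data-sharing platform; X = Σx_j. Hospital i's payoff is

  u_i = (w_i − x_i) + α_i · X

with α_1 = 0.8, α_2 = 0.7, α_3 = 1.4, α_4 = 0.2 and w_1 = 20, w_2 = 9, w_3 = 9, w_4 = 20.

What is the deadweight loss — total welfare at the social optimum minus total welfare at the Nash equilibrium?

102.9

∂u_i/∂x_i = α_i − 1, so hospital i contributes w_i if α_i > 1, else 0.
α_i > 1 for i ∈ {3}; NE contributions (0, 0, 9, 0), X = 9.
W^NE = Σw_i − X^NE + (Σα_i)·X^NE = 58 + 2.1·9 = 76.9.
Planner: ∂(Σu_j)/∂x_i = Σα_j − 1 = 2.1 > 0, so everyone contributes w_i; X^SO = 58, W^SO = 58 + 2.1·58 = 179.8.
Deadweight loss = 102.9.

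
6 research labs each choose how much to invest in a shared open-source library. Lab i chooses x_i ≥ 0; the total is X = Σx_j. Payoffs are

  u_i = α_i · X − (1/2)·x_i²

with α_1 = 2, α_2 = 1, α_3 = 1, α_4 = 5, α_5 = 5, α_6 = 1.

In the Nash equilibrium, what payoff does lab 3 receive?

14.5

Lab i's FOC: ∂u_i/∂x_i = α_i − x_i = 0, so x_i* = α_i.
NE contributions = (2, 1, 1, 5, 5, 1); X = 15.
u_3 = α_3·X − ½·(x_3)² = 1·15 − ½·1² = 14.5.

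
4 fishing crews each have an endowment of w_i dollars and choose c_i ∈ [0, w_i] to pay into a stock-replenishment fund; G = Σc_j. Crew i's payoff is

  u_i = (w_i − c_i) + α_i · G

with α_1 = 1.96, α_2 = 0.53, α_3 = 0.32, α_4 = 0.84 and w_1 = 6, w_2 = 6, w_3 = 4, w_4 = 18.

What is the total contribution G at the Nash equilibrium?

6

∂u_i/∂c_i = α_i − 1, so crew i contributes w_i if α_i > 1, else 0.
α_i > 1 for i ∈ {1}; NE contributions (6, 0, 0, 0), G = 6.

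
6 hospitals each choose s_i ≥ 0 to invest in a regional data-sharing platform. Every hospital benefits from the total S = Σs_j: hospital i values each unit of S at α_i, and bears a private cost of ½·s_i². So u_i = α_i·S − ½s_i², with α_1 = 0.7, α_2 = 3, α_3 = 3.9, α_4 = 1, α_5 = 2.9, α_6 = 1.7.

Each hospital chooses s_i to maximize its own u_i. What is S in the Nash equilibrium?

Hospital i's FOC: ∂u_i/∂s_i = α_i − s_i = 0, so s_i* = α_i.
NE contributions = (0.7, 3, 3.9, 1, 2.9, 1.7); S = 13.2.

13.2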